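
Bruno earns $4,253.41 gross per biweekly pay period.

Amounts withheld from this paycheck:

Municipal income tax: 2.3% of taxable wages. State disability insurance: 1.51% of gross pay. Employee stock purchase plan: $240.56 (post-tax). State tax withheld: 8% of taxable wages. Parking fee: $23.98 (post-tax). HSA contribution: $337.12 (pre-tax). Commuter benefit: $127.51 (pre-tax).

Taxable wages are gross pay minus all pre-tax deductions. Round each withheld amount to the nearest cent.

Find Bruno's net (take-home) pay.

$3,069.77

HSA contribution: $337.12
Commuter benefit: $127.51
Pre-tax total = $337.12 + $127.51 = $464.63
Taxable wages = $4,253.41 − $464.63 = $3,788.78
State tax withheld: $3,788.78 × 0.08 = $303.10
Municipal income tax: $3,788.78 × 0.023 = $87.14
State disability insurance: $4,253.41 × 0.0151 = $64.23
Parking fee: $23.98
Employee stock purchase plan: $240.56
Total deductions = $337.12 + $127.51 + $303.10 + $87.14 + $64.23 + $23.98 + $240.56 = $1,183.64
Net pay = $4,253.41 − $1,183.64 = $3,069.77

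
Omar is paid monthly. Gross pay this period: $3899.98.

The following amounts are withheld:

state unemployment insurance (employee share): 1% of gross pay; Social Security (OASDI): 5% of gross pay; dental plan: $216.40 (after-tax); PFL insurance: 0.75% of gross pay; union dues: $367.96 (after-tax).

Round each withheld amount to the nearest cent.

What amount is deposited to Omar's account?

State unemployment insurance (employee share): $3899.98 × 0.01 = $39.00
PFL insurance: $3899.98 × 0.0075 = $29.25
Social Security (OASDI): $3899.98 × 0.05 = $195.00
Dental plan: $216.40
Union dues: $367.96
Total deductions = $39.00 + $29.25 + $195.00 + $216.40 + $367.96 = $847.61
Net pay = $3899.98 − $847.61 = $3052.37

$3052.37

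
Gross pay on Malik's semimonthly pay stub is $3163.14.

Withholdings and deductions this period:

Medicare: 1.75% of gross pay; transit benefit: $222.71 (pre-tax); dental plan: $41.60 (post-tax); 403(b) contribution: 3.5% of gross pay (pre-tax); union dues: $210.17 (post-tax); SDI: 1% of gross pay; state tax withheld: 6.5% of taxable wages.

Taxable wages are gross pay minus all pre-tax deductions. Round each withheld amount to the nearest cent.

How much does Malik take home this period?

$2307.04

Transit benefit: $222.71
403(b) contribution: $3163.14 × 0.035 = $110.71
Pre-tax total = $222.71 + $110.71 = $333.42
Taxable wages = $3163.14 − $333.42 = $2829.72
State tax withheld: $2829.72 × 0.065 = $183.93
SDI: $3163.14 × 0.01 = $31.63
Medicare: $3163.14 × 0.0175 = $55.35
Dental plan: $41.60
Union dues: $210.17
Total deductions = $222.71 + $110.71 + $183.93 + $31.63 + $55.35 + $41.60 + $210.17 = $856.10
Net pay = $3163.14 − $856.10 = $2307.04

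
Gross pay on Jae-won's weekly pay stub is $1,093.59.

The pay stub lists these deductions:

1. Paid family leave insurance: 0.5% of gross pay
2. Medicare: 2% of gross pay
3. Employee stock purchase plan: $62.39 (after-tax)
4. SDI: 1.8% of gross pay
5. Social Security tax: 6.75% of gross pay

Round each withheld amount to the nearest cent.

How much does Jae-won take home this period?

$910.36

SDI: $1,093.59 × 0.018 = $19.68
Paid family leave insurance: $1,093.59 × 0.005 = $5.47
Medicare: $1,093.59 × 0.02 = $21.87
Social Security tax: $1,093.59 × 0.0675 = $73.82
Employee stock purchase plan: $62.39
Total deductions = $19.68 + $5.47 + $21.87 + $73.82 + $62.39 = $183.23
Net pay = $1,093.59 − $183.23 = $910.36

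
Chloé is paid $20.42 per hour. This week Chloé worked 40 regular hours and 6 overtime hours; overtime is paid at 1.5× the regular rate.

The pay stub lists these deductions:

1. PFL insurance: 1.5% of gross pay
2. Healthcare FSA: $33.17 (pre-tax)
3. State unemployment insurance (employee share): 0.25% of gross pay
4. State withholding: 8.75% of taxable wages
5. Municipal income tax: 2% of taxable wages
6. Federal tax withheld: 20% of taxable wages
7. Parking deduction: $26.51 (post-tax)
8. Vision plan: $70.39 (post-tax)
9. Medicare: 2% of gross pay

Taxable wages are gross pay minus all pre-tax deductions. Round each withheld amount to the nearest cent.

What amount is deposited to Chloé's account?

$535.51

Regular pay: 40 × $20.42 = $816.80
Overtime pay: 6 × $20.42 × 1.5 = $183.78
Gross pay = $816.80 + $183.78 = $1,000.58
Healthcare FSA: $33.17
Taxable wages = $1,000.58 − $33.17 = $967.41
Municipal income tax: $967.41 × 0.02 = $19.35
State withholding: $967.41 × 0.0875 = $84.65
Federal tax withheld: $967.41 × 0.2 = $193.48
Medicare: $1,000.58 × 0.02 = $20.01
State unemployment insurance (employee share): $1,000.58 × 0.0025 = $2.50
PFL insurance: $1,000.58 × 0.015 = $15.01
Vision plan: $70.39
Parking deduction: $26.51
Total deductions = $33.17 + $19.35 + $84.65 + $193.48 + $20.01 + $2.50 + $15.01 + $70.39 + $26.51 = $465.07
Net pay = $1,000.58 − $465.07 = $535.51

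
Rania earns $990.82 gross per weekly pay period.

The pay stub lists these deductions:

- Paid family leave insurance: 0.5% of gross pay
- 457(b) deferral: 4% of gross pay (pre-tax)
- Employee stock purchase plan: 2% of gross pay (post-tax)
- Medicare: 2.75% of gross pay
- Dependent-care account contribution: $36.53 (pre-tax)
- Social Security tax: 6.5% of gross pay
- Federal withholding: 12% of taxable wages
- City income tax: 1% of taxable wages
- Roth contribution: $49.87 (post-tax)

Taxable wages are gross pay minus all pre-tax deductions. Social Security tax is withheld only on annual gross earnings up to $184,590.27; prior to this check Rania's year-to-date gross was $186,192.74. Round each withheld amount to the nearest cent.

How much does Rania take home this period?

457(b) deferral: $990.82 × 0.04 = $39.63
Dependent-care account contribution: $36.53
Pre-tax total = $39.63 + $36.53 = $76.16
Taxable wages = $990.82 − $76.16 = $914.66
Federal withholding: $914.66 × 0.12 = $109.76
City income tax: $914.66 × 0.01 = $9.15
Medicare: $990.82 × 0.0275 = $27.25
Social Security tax: annual cap $184,590.27 already reached (YTD $186,192.74), so $0.00
Paid family leave insurance: $990.82 × 0.005 = $4.95
Employee stock purchase plan: $990.82 × 0.02 = $19.82
Roth contribution: $49.87
Total deductions = $39.63 + $36.53 + $109.76 + $9.15 + $27.25 + $0.00 + $4.95 + $19.82 + $49.87 = $296.96
Net pay = $990.82 − $296.96 = $693.86

$693.86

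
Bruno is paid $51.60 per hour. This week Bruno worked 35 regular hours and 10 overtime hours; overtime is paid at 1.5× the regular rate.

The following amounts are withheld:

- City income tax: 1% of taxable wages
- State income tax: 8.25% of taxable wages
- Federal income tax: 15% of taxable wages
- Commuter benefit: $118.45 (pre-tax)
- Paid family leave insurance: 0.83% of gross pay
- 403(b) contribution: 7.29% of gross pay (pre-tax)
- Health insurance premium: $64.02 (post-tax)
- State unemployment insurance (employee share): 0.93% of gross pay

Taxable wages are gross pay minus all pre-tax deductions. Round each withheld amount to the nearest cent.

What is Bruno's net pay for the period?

$1612.74

Regular pay: 35 × $51.60 = $1806.00
Overtime pay: 10 × $51.60 × 1.5 = $774.00
Gross pay = $1806.00 + $774.00 = $2580.00
Commuter benefit: $118.45
403(b) contribution: $2580.00 × 0.0729 = $188.08
Pre-tax total = $118.45 + $188.08 = $306.53
Taxable wages = $2580.00 − $306.53 = $2273.47
Federal income tax: $2273.47 × 0.15 = $341.02
City income tax: $2273.47 × 0.01 = $22.73
State income tax: $2273.47 × 0.0825 = $187.56
Paid family leave insurance: $2580.00 × 0.0083 = $21.41
State unemployment insurance (employee share): $2580.00 × 0.0093 = $23.99
Health insurance premium: $64.02
Total deductions = $118.45 + $188.08 + $341.02 + $22.73 + $187.56 + $21.41 + $23.99 + $64.02 = $967.26
Net pay = $2580.00 − $967.26 = $1612.74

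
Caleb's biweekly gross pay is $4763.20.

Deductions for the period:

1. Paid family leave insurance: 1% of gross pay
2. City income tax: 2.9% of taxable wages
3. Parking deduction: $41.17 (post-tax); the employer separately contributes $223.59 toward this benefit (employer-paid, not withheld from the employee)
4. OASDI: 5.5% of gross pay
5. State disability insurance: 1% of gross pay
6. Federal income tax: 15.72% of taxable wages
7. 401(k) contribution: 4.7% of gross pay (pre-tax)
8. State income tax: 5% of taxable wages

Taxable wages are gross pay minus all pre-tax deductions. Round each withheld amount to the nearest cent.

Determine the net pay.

401(k) contribution: $4763.20 × 0.047 = $223.87
Taxable wages = $4763.20 − $223.87 = $4539.33
City income tax: $4539.33 × 0.029 = $131.64
Federal income tax: $4539.33 × 0.1572 = $713.58
State income tax: $4539.33 × 0.05 = $226.97
State disability insurance: $4763.20 × 0.01 = $47.63
OASDI: $4763.20 × 0.055 = $261.98
Paid family leave insurance: $4763.20 × 0.01 = $47.63
Parking deduction: $41.17
(Employer's $223.59 toward parking deduction is not withheld from the employee.)
Total deductions = $223.87 + $131.64 + $713.58 + $226.97 + $47.63 + $261.98 + $47.63 + $41.17 = $1694.47
Net pay = $4763.20 − $1694.47 = $3068.73

$3068.73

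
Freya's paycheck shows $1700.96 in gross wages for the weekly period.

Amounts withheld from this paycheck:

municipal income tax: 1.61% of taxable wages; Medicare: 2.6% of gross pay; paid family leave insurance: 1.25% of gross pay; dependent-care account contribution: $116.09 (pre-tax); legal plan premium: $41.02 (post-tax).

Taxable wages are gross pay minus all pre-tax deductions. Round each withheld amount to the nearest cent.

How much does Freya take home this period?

Dependent-care account contribution: $116.09
Taxable wages = $1700.96 − $116.09 = $1584.87
Municipal income tax: $1584.87 × 0.0161 = $25.52
Paid family leave insurance: $1700.96 × 0.0125 = $21.26
Medicare: $1700.96 × 0.026 = $44.22
Legal plan premium: $41.02
Total deductions = $116.09 + $25.52 + $21.26 + $44.22 + $41.02 = $248.11
Net pay = $1700.96 − $248.11 = $1452.85

$1452.85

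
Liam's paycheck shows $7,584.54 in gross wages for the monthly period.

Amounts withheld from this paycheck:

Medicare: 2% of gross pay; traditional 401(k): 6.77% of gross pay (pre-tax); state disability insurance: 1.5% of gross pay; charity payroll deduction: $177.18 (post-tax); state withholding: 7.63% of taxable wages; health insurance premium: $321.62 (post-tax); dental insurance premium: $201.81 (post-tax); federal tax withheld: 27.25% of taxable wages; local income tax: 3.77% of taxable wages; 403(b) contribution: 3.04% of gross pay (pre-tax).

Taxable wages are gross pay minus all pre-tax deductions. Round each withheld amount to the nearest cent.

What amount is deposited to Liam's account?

Traditional 401(k): $7,584.54 × 0.0677 = $513.47
403(b) contribution: $7,584.54 × 0.0304 = $230.57
Pre-tax total = $513.47 + $230.57 = $744.04
Taxable wages = $7,584.54 − $744.04 = $6,840.50
State withholding: $6,840.50 × 0.0763 = $521.93
Federal tax withheld: $6,840.50 × 0.2725 = $1,864.04
Local income tax: $6,840.50 × 0.0377 = $257.89
State disability insurance: $7,584.54 × 0.015 = $113.77
Medicare: $7,584.54 × 0.02 = $151.69
Dental insurance premium: $201.81
Charity payroll deduction: $177.18
Health insurance premium: $321.62
Total deductions = $513.47 + $230.57 + $521.93 + $1,864.04 + $257.89 + $113.77 + $151.69 + $201.81 + $177.18 + $321.62 = $4,353.97
Net pay = $7,584.54 − $4,353.97 = $3,230.57

$3,230.57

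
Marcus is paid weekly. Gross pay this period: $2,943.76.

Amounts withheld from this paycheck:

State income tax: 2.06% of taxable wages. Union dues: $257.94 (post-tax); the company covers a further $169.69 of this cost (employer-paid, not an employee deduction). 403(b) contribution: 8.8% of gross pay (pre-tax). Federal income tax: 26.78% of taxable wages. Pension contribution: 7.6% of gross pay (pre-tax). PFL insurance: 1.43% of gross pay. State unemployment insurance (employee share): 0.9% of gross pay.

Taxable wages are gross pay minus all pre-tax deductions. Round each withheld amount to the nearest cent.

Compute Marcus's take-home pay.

Pension contribution: $2,943.76 × 0.076 = $223.73
403(b) contribution: $2,943.76 × 0.088 = $259.05
Pre-tax total = $223.73 + $259.05 = $482.78
Taxable wages = $2,943.76 − $482.78 = $2,460.98
Federal income tax: $2,460.98 × 0.2678 = $659.05
State income tax: $2,460.98 × 0.0206 = $50.70
State unemployment insurance (employee share): $2,943.76 × 0.009 = $26.49
PFL insurance: $2,943.76 × 0.0143 = $42.10
Union dues: $257.94
(Employer's $169.69 toward union dues is not withheld from the employee.)
Total deductions = $223.73 + $259.05 + $659.05 + $50.70 + $26.49 + $42.10 + $257.94 = $1,519.06
Net pay = $2,943.76 − $1,519.06 = $1,424.70

$1,424.70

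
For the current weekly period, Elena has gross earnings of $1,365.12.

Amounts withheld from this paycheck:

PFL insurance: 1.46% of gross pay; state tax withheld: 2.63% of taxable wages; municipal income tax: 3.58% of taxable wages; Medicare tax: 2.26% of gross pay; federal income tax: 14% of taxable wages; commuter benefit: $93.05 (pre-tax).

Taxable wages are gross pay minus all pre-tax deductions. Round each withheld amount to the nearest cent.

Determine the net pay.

$964.20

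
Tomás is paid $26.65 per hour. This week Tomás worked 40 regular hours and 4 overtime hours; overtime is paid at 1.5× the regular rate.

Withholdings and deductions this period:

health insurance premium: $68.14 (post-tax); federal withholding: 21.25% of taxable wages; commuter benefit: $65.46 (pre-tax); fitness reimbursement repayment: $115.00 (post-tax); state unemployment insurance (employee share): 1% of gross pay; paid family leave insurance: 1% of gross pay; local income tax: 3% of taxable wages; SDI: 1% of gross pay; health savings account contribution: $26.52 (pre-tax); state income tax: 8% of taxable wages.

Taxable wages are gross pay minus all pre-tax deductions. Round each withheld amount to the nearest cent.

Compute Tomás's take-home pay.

Regular pay: 40 × $26.65 = $1,066.00
Overtime pay: 4 × $26.65 × 1.5 = $159.90
Gross pay = $1,066.00 + $159.90 = $1,225.90
Health savings account contribution: $26.52
Commuter benefit: $65.46
Pre-tax total = $26.52 + $65.46 = $91.98
Taxable wages = $1,225.90 − $91.98 = $1,133.92
State income tax: $1,133.92 × 0.08 = $90.71
Federal withholding: $1,133.92 × 0.2125 = $240.96
Local income tax: $1,133.92 × 0.03 = $34.02
SDI: $1,225.90 × 0.01 = $12.26
State unemployment insurance (employee share): $1,225.90 × 0.01 = $12.26
Paid family leave insurance: $1,225.90 × 0.01 = $12.26
Fitness reimbursement repayment: $115.00
Health insurance premium: $68.14
Total deductions = $26.52 + $65.46 + $90.71 + $240.96 + $34.02 + $12.26 + $12.26 + $12.26 + $115.00 + $68.14 = $677.59
Net pay = $1,225.90 − $677.59 = $548.31

$548.31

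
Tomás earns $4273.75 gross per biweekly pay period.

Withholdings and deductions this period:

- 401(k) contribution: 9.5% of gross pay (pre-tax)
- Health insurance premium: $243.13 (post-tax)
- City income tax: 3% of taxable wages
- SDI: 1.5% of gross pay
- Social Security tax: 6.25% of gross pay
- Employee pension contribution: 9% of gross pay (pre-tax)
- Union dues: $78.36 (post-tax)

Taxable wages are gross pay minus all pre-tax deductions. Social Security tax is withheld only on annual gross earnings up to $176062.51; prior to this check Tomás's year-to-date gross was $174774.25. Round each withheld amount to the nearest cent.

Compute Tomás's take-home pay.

$2912.49

401(k) contribution: $4273.75 × 0.095 = $406.01
Employee pension contribution: $4273.75 × 0.09 = $384.64
Pre-tax total = $406.01 + $384.64 = $790.65
Taxable wages = $4273.75 − $790.65 = $3483.10
City income tax: $3483.10 × 0.03 = $104.49
SDI: $4273.75 × 0.015 = $64.11
Social Security tax: only $176062.51 − $174774.25 = $1288.26 of this check is subject → $1288.26 × 0.0625 = $80.52
Union dues: $78.36
Health insurance premium: $243.13
Total deductions = $406.01 + $384.64 + $104.49 + $64.11 + $80.52 + $78.36 + $243.13 = $1361.26
Net pay = $4273.75 − $1361.26 = $2912.49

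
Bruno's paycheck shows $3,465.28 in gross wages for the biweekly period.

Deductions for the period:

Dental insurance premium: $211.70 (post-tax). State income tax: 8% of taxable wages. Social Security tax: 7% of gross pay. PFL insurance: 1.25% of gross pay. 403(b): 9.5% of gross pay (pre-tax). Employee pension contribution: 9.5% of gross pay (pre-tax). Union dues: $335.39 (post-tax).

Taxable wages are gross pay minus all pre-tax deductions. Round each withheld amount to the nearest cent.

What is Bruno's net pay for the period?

403(b): $3,465.28 × 0.095 = $329.20
Employee pension contribution: $3,465.28 × 0.095 = $329.20
Pre-tax total = $329.20 + $329.20 = $658.40
Taxable wages = $3,465.28 − $658.40 = $2,806.88
State income tax: $2,806.88 × 0.08 = $224.55
Social Security tax: $3,465.28 × 0.07 = $242.57
PFL insurance: $3,465.28 × 0.0125 = $43.32
Union dues: $335.39
Dental insurance premium: $211.70
Total deductions = $329.20 + $329.20 + $224.55 + $242.57 + $43.32 + $335.39 + $211.70 = $1,715.93
Net pay = $3,465.28 − $1,715.93 = $1,749.35

$1,749.35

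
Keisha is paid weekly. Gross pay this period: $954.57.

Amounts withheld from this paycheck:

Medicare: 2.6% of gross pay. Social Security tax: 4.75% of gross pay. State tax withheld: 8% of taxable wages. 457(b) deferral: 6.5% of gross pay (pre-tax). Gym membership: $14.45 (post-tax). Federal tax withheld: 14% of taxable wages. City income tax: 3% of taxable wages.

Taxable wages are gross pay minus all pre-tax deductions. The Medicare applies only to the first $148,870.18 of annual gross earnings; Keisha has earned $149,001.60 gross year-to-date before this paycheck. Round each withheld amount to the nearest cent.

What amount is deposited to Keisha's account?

$609.60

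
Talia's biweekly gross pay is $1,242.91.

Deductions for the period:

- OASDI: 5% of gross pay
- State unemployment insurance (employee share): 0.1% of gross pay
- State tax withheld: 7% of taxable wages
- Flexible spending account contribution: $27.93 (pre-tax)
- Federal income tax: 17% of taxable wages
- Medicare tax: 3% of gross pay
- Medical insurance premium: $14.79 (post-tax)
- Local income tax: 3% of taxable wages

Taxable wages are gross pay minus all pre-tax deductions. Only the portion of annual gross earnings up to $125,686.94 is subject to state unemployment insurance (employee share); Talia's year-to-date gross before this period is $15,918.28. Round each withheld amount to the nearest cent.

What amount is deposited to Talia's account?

$771.46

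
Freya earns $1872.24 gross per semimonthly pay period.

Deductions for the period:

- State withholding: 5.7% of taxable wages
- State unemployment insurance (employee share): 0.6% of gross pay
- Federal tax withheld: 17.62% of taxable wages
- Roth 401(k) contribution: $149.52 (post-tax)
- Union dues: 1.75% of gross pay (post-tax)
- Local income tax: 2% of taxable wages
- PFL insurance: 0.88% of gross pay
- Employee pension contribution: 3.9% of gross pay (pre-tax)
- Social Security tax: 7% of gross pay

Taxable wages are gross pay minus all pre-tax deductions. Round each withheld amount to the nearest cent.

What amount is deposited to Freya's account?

$1002.61

Employee pension contribution: $1872.24 × 0.039 = $73.02
Taxable wages = $1872.24 − $73.02 = $1799.22
Federal tax withheld: $1799.22 × 0.1762 = $317.02
State withholding: $1799.22 × 0.057 = $102.56
Local income tax: $1799.22 × 0.02 = $35.98
State unemployment insurance (employee share): $1872.24 × 0.006 = $11.23
Social Security tax: $1872.24 × 0.07 = $131.06
PFL insurance: $1872.24 × 0.0088 = $16.48
Union dues: $1872.24 × 0.0175 = $32.76
Roth 401(k) contribution: $149.52
Total deductions = $73.02 + $317.02 + $102.56 + $35.98 + $11.23 + $131.06 + $16.48 + $32.76 + $149.52 = $869.63
Net pay = $1872.24 − $869.63 = $1002.61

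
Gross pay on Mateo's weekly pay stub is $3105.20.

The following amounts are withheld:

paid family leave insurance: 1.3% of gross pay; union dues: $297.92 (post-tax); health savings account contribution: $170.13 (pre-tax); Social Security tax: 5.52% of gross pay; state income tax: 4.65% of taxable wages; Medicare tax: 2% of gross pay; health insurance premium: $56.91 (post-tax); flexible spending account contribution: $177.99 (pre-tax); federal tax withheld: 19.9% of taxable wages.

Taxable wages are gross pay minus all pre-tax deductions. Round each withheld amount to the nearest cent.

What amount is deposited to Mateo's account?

$1451.51

Flexible spending account contribution: $177.99
Health savings account contribution: $170.13
Pre-tax total = $177.99 + $170.13 = $348.12
Taxable wages = $3105.20 − $348.12 = $2757.08
State income tax: $2757.08 × 0.0465 = $128.20
Federal tax withheld: $2757.08 × 0.199 = $548.66
Medicare tax: $3105.20 × 0.02 = $62.10
Paid family leave insurance: $3105.20 × 0.013 = $40.37
Social Security tax: $3105.20 × 0.0552 = $171.41
Health insurance premium: $56.91
Union dues: $297.92
Total deductions = $177.99 + $170.13 + $128.20 + $548.66 + $62.10 + $40.37 + $171.41 + $56.91 + $297.92 = $1653.69
Net pay = $3105.20 − $1653.69 = $1451.51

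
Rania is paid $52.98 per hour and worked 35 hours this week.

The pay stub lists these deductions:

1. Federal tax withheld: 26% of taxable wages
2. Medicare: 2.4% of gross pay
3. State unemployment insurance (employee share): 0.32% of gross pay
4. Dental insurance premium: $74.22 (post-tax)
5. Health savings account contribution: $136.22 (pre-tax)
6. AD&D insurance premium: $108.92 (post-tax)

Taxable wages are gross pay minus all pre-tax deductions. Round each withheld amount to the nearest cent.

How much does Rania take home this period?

$1,037.81

Gross pay: 35 × $52.98 = $1,854.30
Health savings account contribution: $136.22
Taxable wages = $1,854.30 − $136.22 = $1,718.08
Federal tax withheld: $1,718.08 × 0.26 = $446.70
Medicare: $1,854.30 × 0.024 = $44.50
State unemployment insurance (employee share): $1,854.30 × 0.0032 = $5.93
AD&D insurance premium: $108.92
Dental insurance premium: $74.22
Total deductions = $136.22 + $446.70 + $44.50 + $5.93 + $108.92 + $74.22 = $816.49
Net pay = $1,854.30 − $816.49 = $1,037.81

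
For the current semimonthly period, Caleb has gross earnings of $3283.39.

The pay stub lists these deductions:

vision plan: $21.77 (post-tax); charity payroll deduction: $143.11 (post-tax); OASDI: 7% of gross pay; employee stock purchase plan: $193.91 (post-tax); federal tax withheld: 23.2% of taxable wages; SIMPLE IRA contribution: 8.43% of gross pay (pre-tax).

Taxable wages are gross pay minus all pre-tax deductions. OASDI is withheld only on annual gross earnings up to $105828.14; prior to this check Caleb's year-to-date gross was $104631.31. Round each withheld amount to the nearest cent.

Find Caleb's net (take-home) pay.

$1866.50

SIMPLE IRA contribution: $3283.39 × 0.0843 = $276.79
Taxable wages = $3283.39 − $276.79 = $3006.60
Federal tax withheld: $3006.60 × 0.232 = $697.53
OASDI: only $105828.14 − $104631.31 = $1196.83 of this check is subject → $1196.83 × 0.07 = $83.78
Vision plan: $21.77
Employee stock purchase plan: $193.91
Charity payroll deduction: $143.11
Total deductions = $276.79 + $697.53 + $83.78 + $21.77 + $193.91 + $143.11 = $1416.89
Net pay = $3283.39 − $1416.89 = $1866.50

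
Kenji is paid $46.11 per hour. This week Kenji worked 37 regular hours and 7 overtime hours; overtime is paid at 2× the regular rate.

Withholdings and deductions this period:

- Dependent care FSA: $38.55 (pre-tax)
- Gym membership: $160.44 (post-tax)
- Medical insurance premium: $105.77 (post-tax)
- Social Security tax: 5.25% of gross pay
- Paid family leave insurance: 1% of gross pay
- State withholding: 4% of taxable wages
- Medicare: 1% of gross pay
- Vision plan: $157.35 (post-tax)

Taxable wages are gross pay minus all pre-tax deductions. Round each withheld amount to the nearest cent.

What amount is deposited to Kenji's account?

Regular pay: 37 × $46.11 = $1,706.07
Overtime pay: 7 × $46.11 × 2 = $645.54
Gross pay = $1,706.07 + $645.54 = $2,351.61
Dependent care FSA: $38.55
Taxable wages = $2,351.61 − $38.55 = $2,313.06
State withholding: $2,313.06 × 0.04 = $92.52
Paid family leave insurance: $2,351.61 × 0.01 = $23.52
Medicare: $2,351.61 × 0.01 = $23.52
Social Security tax: $2,351.61 × 0.0525 = $123.46
Gym membership: $160.44
Vision plan: $157.35
Medical insurance premium: $105.77
Total deductions = $38.55 + $92.52 + $23.52 + $23.52 + $123.46 + $160.44 + $157.35 + $105.77 = $725.13
Net pay = $2,351.61 − $725.13 = $1,626.48

$1,626.48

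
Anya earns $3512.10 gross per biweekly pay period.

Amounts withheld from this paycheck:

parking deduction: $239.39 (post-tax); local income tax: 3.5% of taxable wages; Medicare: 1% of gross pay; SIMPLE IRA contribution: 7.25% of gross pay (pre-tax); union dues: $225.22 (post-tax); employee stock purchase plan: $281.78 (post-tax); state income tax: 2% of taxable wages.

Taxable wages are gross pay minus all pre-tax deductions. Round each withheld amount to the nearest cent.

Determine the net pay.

SIMPLE IRA contribution: $3512.10 × 0.0725 = $254.63
Taxable wages = $3512.10 − $254.63 = $3257.47
State income tax: $3257.47 × 0.02 = $65.15
Local income tax: $3257.47 × 0.035 = $114.01
Medicare: $3512.10 × 0.01 = $35.12
Union dues: $225.22
Parking deduction: $239.39
Employee stock purchase plan: $281.78
Total deductions = $254.63 + $65.15 + $114.01 + $35.12 + $225.22 + $239.39 + $281.78 = $1215.30
Net pay = $3512.10 − $1215.30 = $2296.80

$2296.80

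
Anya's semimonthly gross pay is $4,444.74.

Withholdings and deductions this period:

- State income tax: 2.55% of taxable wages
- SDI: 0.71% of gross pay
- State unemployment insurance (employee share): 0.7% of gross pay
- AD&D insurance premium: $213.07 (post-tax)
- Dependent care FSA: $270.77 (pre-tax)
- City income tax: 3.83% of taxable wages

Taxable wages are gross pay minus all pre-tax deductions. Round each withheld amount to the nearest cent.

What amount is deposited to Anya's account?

Dependent care FSA: $270.77
Taxable wages = $4,444.74 − $270.77 = $4,173.97
State income tax: $4,173.97 × 0.0255 = $106.44
City income tax: $4,173.97 × 0.0383 = $159.86
State unemployment insurance (employee share): $4,444.74 × 0.007 = $31.11
SDI: $4,444.74 × 0.0071 = $31.56
AD&D insurance premium: $213.07
Total deductions = $270.77 + $106.44 + $159.86 + $31.11 + $31.56 + $213.07 = $812.81
Net pay = $4,444.74 − $812.81 = $3,631.93

$3,631.93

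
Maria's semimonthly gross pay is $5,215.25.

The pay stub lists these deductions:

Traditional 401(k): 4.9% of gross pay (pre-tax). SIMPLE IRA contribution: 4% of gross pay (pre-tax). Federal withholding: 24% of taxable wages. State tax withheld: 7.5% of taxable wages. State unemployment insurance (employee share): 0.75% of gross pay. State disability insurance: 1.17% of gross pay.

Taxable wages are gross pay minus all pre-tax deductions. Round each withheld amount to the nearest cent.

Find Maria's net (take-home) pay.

Traditional 401(k): $5,215.25 × 0.049 = $255.55
SIMPLE IRA contribution: $5,215.25 × 0.04 = $208.61
Pre-tax total = $255.55 + $208.61 = $464.16
Taxable wages = $5,215.25 − $464.16 = $4,751.09
Federal withholding: $4,751.09 × 0.24 = $1,140.26
State tax withheld: $4,751.09 × 0.075 = $356.33
State disability insurance: $5,215.25 × 0.0117 = $61.02
State unemployment insurance (employee share): $5,215.25 × 0.0075 = $39.11
Total deductions = $255.55 + $208.61 + $1,140.26 + $356.33 + $61.02 + $39.11 = $2,060.88
Net pay = $5,215.25 − $2,060.88 = $3,154.37

$3,154.37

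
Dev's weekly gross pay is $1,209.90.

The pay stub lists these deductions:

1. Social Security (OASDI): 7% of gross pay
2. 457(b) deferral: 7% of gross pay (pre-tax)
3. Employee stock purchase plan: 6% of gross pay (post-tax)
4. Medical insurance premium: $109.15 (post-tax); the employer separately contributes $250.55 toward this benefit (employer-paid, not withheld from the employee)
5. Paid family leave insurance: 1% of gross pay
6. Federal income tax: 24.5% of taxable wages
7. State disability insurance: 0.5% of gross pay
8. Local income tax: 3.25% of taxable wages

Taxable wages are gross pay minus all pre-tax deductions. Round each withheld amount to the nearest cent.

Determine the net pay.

457(b) deferral: $1,209.90 × 0.07 = $84.69
Taxable wages = $1,209.90 − $84.69 = $1,125.21
Federal income tax: $1,125.21 × 0.245 = $275.68
Local income tax: $1,125.21 × 0.0325 = $36.57
Paid family leave insurance: $1,209.90 × 0.01 = $12.10
Social Security (OASDI): $1,209.90 × 0.07 = $84.69
State disability insurance: $1,209.90 × 0.005 = $6.05
Employee stock purchase plan: $1,209.90 × 0.06 = $72.59
Medical insurance premium: $109.15
(Employer's $250.55 toward medical insurance premium is not withheld from the employee.)
Total deductions = $84.69 + $275.68 + $36.57 + $12.10 + $84.69 + $6.05 + $72.59 + $109.15 = $681.52
Net pay = $1,209.90 − $681.52 = $528.38

$528.38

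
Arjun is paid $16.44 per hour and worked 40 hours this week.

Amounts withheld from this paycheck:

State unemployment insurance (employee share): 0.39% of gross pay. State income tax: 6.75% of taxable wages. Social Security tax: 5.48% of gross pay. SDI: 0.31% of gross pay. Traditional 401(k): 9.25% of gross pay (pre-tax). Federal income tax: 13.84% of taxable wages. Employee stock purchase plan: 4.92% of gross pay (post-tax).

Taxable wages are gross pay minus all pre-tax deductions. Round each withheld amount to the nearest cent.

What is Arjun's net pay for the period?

$400.91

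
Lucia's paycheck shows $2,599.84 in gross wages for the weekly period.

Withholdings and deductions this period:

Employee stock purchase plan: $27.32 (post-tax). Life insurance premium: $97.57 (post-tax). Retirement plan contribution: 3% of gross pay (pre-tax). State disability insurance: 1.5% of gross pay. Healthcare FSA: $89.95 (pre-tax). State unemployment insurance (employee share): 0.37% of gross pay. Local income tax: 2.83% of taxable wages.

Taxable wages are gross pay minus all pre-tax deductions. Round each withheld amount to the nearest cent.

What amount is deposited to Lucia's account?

$2,189.56

Healthcare FSA: $89.95
Retirement plan contribution: $2,599.84 × 0.03 = $78.00
Pre-tax total = $89.95 + $78.00 = $167.95
Taxable wages = $2,599.84 − $167.95 = $2,431.89
Local income tax: $2,431.89 × 0.0283 = $68.82
State disability insurance: $2,599.84 × 0.015 = $39.00
State unemployment insurance (employee share): $2,599.84 × 0.0037 = $9.62
Employee stock purchase plan: $27.32
Life insurance premium: $97.57
Total deductions = $89.95 + $78.00 + $68.82 + $39.00 + $9.62 + $27.32 + $97.57 = $410.28
Net pay = $2,599.84 − $410.28 = $2,189.56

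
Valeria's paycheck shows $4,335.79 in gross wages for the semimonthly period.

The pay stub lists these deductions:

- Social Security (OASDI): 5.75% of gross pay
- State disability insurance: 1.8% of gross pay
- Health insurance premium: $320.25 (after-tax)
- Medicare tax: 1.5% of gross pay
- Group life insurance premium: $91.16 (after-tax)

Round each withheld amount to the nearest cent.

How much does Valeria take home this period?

State disability insurance: $4,335.79 × 0.018 = $78.04
Medicare tax: $4,335.79 × 0.015 = $65.04
Social Security (OASDI): $4,335.79 × 0.0575 = $249.31
Health insurance premium: $320.25
Group life insurance premium: $91.16
Total deductions = $78.04 + $65.04 + $249.31 + $320.25 + $91.16 = $803.80
Net pay = $4,335.79 − $803.80 = $3,531.99

$3,531.99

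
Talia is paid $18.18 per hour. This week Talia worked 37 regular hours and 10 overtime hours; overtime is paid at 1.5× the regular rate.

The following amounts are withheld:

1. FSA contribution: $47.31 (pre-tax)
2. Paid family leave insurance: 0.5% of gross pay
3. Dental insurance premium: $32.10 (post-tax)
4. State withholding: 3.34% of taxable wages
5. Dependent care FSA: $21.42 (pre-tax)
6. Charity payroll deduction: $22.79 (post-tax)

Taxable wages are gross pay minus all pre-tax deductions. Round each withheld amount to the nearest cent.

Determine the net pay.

$787.73

Regular pay: 37 × $18.18 = $672.66
Overtime pay: 10 × $18.18 × 1.5 = $272.70
Gross pay = $672.66 + $272.70 = $945.36
FSA contribution: $47.31
Dependent care FSA: $21.42
Pre-tax total = $47.31 + $21.42 = $68.73
Taxable wages = $945.36 − $68.73 = $876.63
State withholding: $876.63 × 0.0334 = $29.28
Paid family leave insurance: $945.36 × 0.005 = $4.73
Charity payroll deduction: $22.79
Dental insurance premium: $32.10
Total deductions = $47.31 + $21.42 + $29.28 + $4.73 + $22.79 + $32.10 = $157.63
Net pay = $945.36 − $157.63 = $787.73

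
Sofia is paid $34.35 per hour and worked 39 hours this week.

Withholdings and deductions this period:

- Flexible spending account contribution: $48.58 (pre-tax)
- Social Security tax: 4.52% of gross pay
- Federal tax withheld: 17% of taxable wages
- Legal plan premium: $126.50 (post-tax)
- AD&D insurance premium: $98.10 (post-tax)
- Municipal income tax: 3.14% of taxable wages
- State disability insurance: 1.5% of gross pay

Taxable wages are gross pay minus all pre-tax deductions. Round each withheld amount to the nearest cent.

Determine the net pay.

Gross pay: 39 × $34.35 = $1,339.65
Flexible spending account contribution: $48.58
Taxable wages = $1,339.65 − $48.58 = $1,291.07
Federal tax withheld: $1,291.07 × 0.17 = $219.48
Municipal income tax: $1,291.07 × 0.0314 = $40.54
Social Security tax: $1,339.65 × 0.0452 = $60.55
State disability insurance: $1,339.65 × 0.015 = $20.09
Legal plan premium: $126.50
AD&D insurance premium: $98.10
Total deductions = $48.58 + $219.48 + $40.54 + $60.55 + $20.09 + $126.50 + $98.10 = $613.84
Net pay = $1,339.65 − $613.84 = $725.81

$725.81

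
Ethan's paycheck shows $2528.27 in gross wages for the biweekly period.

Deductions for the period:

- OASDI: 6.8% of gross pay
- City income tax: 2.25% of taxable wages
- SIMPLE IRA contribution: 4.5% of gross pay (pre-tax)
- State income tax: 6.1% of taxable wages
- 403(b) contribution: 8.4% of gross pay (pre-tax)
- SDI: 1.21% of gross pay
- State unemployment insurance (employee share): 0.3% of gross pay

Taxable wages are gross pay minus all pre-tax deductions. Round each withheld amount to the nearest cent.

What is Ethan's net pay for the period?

$1808.16

SIMPLE IRA contribution: $2528.27 × 0.045 = $113.77
403(b) contribution: $2528.27 × 0.084 = $212.37
Pre-tax total = $113.77 + $212.37 = $326.14
Taxable wages = $2528.27 − $326.14 = $2202.13
State income tax: $2202.13 × 0.061 = $134.33
City income tax: $2202.13 × 0.0225 = $49.55
State unemployment insurance (employee share): $2528.27 × 0.003 = $7.58
OASDI: $2528.27 × 0.068 = $171.92
SDI: $2528.27 × 0.0121 = $30.59
Total deductions = $113.77 + $212.37 + $134.33 + $49.55 + $7.58 + $171.92 + $30.59 = $720.11
Net pay = $2528.27 − $720.11 = $1808.16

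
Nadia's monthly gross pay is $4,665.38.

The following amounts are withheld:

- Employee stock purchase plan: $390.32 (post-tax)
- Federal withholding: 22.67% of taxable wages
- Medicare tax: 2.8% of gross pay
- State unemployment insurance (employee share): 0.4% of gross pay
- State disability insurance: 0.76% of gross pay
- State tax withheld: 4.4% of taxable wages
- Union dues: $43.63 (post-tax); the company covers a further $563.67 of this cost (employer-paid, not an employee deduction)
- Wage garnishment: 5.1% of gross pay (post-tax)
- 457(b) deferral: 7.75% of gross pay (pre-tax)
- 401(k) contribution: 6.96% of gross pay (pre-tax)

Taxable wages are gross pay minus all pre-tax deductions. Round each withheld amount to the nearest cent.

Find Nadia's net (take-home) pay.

$2,045.33

401(k) contribution: $4,665.38 × 0.0696 = $324.71
457(b) deferral: $4,665.38 × 0.0775 = $361.57
Pre-tax total = $324.71 + $361.57 = $686.28
Taxable wages = $4,665.38 − $686.28 = $3,979.10
Federal withholding: $3,979.10 × 0.2267 = $902.06
State tax withheld: $3,979.10 × 0.044 = $175.08
State disability insurance: $4,665.38 × 0.0076 = $35.46
State unemployment insurance (employee share): $4,665.38 × 0.004 = $18.66
Medicare tax: $4,665.38 × 0.028 = $130.63
Employee stock purchase plan: $390.32
Union dues: $43.63
Wage garnishment: $4,665.38 × 0.051 = $237.93
(Employer's $563.67 toward union dues is not withheld from the employee.)
Total deductions = $324.71 + $361.57 + $902.06 + $175.08 + $35.46 + $18.66 + $130.63 + $390.32 + $43.63 + $237.93 = $2,620.05
Net pay = $4,665.38 − $2,620.05 = $2,045.33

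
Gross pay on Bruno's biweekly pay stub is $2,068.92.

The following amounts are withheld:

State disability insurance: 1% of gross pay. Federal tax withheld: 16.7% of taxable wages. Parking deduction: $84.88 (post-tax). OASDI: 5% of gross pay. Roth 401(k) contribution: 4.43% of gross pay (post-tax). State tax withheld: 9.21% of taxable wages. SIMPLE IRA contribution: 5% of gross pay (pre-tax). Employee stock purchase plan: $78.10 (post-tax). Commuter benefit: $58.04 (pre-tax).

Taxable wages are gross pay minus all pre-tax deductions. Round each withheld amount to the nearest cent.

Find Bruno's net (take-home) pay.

$1,034.45

SIMPLE IRA contribution: $2,068.92 × 0.05 = $103.45
Commuter benefit: $58.04
Pre-tax total = $103.45 + $58.04 = $161.49
Taxable wages = $2,068.92 − $161.49 = $1,907.43
State tax withheld: $1,907.43 × 0.0921 = $175.67
Federal tax withheld: $1,907.43 × 0.167 = $318.54
OASDI: $2,068.92 × 0.05 = $103.45
State disability insurance: $2,068.92 × 0.01 = $20.69
Roth 401(k) contribution: $2,068.92 × 0.0443 = $91.65
Employee stock purchase plan: $78.10
Parking deduction: $84.88
Total deductions = $103.45 + $58.04 + $175.67 + $318.54 + $103.45 + $20.69 + $91.65 + $78.10 + $84.88 = $1,034.47
Net pay = $2,068.92 − $1,034.47 = $1,034.45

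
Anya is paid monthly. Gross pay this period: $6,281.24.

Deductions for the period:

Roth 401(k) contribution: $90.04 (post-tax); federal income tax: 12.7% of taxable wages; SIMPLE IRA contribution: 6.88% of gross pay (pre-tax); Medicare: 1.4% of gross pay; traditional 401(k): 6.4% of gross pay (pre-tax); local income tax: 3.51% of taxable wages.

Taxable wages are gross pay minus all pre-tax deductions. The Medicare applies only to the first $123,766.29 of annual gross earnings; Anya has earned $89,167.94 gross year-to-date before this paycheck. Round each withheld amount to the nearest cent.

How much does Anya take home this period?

$4,386.14

SIMPLE IRA contribution: $6,281.24 × 0.0688 = $432.15
Traditional 401(k): $6,281.24 × 0.064 = $402.00
Pre-tax total = $432.15 + $402.00 = $834.15
Taxable wages = $6,281.24 − $834.15 = $5,447.09
Federal income tax: $5,447.09 × 0.127 = $691.78
Local income tax: $5,447.09 × 0.0351 = $191.19
Medicare: cap not yet reached, full $6,281.24 is subject → $6,281.24 × 0.014 = $87.94
Roth 401(k) contribution: $90.04
Total deductions = $432.15 + $402.00 + $691.78 + $191.19 + $87.94 + $90.04 = $1,895.10
Net pay = $6,281.24 − $1,895.10 = $4,386.14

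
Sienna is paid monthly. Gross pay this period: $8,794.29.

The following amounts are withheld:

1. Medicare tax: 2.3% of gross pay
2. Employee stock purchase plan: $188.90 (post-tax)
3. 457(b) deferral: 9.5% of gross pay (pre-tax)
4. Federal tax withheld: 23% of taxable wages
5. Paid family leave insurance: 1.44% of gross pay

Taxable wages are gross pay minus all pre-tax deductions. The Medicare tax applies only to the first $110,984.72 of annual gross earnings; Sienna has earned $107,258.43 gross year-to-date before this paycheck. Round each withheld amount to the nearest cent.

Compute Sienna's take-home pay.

457(b) deferral: $8,794.29 × 0.095 = $835.46
Taxable wages = $8,794.29 − $835.46 = $7,958.83
Federal tax withheld: $7,958.83 × 0.23 = $1,830.53
Paid family leave insurance: $8,794.29 × 0.0144 = $126.64
Medicare tax: only $110,984.72 − $107,258.43 = $3,726.29 of this check is subject → $3,726.29 × 0.023 = $85.70
Employee stock purchase plan: $188.90
Total deductions = $835.46 + $1,830.53 + $126.64 + $85.70 + $188.90 = $3,067.23
Net pay = $8,794.29 − $3,067.23 = $5,727.06

$5,727.06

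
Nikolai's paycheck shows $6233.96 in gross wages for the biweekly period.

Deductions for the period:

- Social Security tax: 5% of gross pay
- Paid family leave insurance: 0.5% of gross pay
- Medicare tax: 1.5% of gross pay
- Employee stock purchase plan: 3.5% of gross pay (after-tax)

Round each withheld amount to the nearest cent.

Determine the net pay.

$5579.39

Medicare tax: $6233.96 × 0.015 = $93.51
Paid family leave insurance: $6233.96 × 0.005 = $31.17
Social Security tax: $6233.96 × 0.05 = $311.70
Employee stock purchase plan: $6233.96 × 0.035 = $218.19
Total deductions = $93.51 + $31.17 + $311.70 + $218.19 = $654.57
Net pay = $6233.96 − $654.57 = $5579.39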